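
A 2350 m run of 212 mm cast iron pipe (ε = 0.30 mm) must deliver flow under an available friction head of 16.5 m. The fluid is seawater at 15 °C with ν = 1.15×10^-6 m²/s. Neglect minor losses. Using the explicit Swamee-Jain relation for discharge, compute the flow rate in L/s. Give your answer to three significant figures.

Q ≈ 40.2 L/s

Swamee-Jain (Type II): Q = -0.965·√(gD⁵h_f/L)·ln[ε/(3.7D) + √(3.17ν²L/(gD³h_f))]
√(gD⁵h_f/L) = √(9.81·0.212⁵·16.5/2350) = 0.005431
ε/(3.7D) = 3.82×10^-4; √(3.17ν²L/(gD³h_f)) = 7.99×10^-5
Q = -0.965·0.005431·ln(4.624×10^-4) = 0.04025 m³/s
Check: V = 1.14 m/s, Re = 2.10×10^5, f = 0.02264, h_f = 16.6 m ≈ 16.5 m ✓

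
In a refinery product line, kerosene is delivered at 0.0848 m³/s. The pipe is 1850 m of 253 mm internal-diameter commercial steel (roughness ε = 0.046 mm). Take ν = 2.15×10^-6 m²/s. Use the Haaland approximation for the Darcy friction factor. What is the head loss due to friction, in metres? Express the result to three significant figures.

h_f ≈ 17.8 m

V = 4Q/(πD²) = 4·0.0848/(π·0.253²) = 1.687 m/s
Re = VD/ν = 1.687·0.253/2.15×10^-6 = 1.98×10^5 → turbulent
ε/D = 0.046/253 = 1.82×10^-4
Haaland: f = 0.01677
h_f = f(L/D)V²/(2g) = 0.01677·(1850/0.253)·1.687²/(2·9.81) = 17.78 m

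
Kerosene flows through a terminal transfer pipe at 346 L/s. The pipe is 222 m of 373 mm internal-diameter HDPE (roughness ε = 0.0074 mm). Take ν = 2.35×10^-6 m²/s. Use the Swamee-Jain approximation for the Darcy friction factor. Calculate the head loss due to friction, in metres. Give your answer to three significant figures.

h_f ≈ 4.07 m

V = 4Q/(πD²) = 4·0.346/(π·0.373²) = 3.166 m/s
Re = VD/ν = 3.166·0.373/2.35×10^-6 = 5.03×10^5 → turbulent
ε/D = 0.0074/373 = 1.98×10^-5
Swamee-Jain: f = 0.01339
h_f = f(L/D)V²/(2g) = 0.01339·(222/0.373)·3.166²/(2·9.81) = 4.073 m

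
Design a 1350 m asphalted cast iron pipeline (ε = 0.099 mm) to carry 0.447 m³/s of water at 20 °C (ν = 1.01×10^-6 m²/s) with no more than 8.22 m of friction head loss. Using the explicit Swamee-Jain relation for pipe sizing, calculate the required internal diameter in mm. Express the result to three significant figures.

D ≈ 531 mm

Swamee-Jain (Type III): D = 0.66·[ε^1.25·(LQ²/(gh_f))^4.75 + ν·Q^9.4·(L/(gh_f))^5.2]^0.04
LQ²/(gh_f) = 3.345; L/(gh_f) = 16.74
Term 1 = ε^1.25·(…)^4.75 = 0.00306; Term 2 = ν·Q^9.4·(…)^5.2 = 0.00120
D = 0.66·(0.00306 + 0.00120)^0.04 = 0.5306 m = 531 mm
Check: V = 2.02 m/s, Re = 1.06×10^6, f = 0.01457, h_f = 7.72 m ≈ 8.22 m ✓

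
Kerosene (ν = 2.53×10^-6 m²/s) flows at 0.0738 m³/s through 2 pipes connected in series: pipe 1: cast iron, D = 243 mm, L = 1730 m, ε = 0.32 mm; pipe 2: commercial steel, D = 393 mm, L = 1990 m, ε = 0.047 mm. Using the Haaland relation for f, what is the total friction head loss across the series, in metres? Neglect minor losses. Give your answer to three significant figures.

H ≈ 22.3 m

Pipe 1: V = 1.591 m/s, Re = 1.53×10^5, ε/D = 0.00132, f = 0.02239, h_1 = f(L/D)V²/2g = 20.57 m
Pipe 2: V = 0.6084 m/s, Re = 9.45×10^4, ε/D = 1.20×10^-4, f = 0.01855, h_2 = f(L/D)V²/2g = 1.772 m
Series → Q common, losses add: H = Σh = 22.35 m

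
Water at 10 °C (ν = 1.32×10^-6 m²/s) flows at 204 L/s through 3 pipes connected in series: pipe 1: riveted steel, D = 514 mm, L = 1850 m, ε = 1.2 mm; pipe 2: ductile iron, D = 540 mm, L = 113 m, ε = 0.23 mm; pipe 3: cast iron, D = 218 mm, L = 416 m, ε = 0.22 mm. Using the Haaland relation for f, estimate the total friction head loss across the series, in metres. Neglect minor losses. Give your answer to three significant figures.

H ≈ 62.7 m

Pipe 1: V = 0.9831 m/s, Re = 3.83×10^5, ε/D = 0.00233, f = 0.02484, h_1 = f(L/D)V²/2g = 4.404 m
Pipe 2: V = 0.8907 m/s, Re = 3.64×10^5, ε/D = 4.26×10^-4, f = 0.01740, h_2 = f(L/D)V²/2g = 0.1472 m
Pipe 3: V = 5.465 m/s, Re = 9.03×10^5, ε/D = 0.00101, f = 0.02001, h_3 = f(L/D)V²/2g = 58.14 m
Series → Q common, losses add: H = Σh = 62.69 m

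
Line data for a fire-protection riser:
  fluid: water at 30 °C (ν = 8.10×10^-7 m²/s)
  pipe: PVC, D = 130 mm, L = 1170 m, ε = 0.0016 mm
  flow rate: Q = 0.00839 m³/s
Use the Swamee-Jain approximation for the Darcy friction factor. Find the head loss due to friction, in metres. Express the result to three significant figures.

h_f ≈ 3.28 m

V = 4Q/(πD²) = 4·0.00839/(π·0.130²) = 0.6321 m/s
Re = VD/ν = 0.6321·0.130/8.10×10^-7 = 1.01×10^5 → turbulent
ε/D = 0.0016/130 = 1.23×10^-5
Swamee-Jain: f = 0.01789
h_f = f(L/D)V²/(2g) = 0.01789·(1170/0.130)·0.6321²/(2·9.81) = 3.278 m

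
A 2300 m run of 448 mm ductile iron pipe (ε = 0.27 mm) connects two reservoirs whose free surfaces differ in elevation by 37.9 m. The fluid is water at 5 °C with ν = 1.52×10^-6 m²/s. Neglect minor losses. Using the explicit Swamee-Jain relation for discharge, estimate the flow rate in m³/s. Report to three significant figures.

Swamee-Jain (Type II): Q = -0.965·√(gD⁵h_f/L)·ln[ε/(3.7D) + √(3.17ν²L/(gD³h_f))]
√(gD⁵h_f/L) = √(9.81·0.448⁵·37.9/2300) = 0.05401
ε/(3.7D) = 1.63×10^-4; √(3.17ν²L/(gD³h_f)) = 2.24×10^-5
Q = -0.965·0.05401·ln(1.853×10^-4) = 0.4479 m³/s
Check: V = 2.84 m/s, Re = 8.37×10^5, f = 0.01805, h_f = 38.1 m ≈ 37.9 m ✓

Q ≈ 0.448 m³/s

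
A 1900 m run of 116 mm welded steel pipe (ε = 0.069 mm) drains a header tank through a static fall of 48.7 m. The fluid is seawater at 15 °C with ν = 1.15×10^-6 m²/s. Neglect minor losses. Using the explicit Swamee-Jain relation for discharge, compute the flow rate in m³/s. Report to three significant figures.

Q ≈ 0.0183 m³/s

Swamee-Jain (Type II): Q = -0.965·√(gD⁵h_f/L)·ln[ε/(3.7D) + √(3.17ν²L/(gD³h_f))]
√(gD⁵h_f/L) = √(9.81·0.116⁵·48.7/1900) = 0.002298
ε/(3.7D) = 1.61×10^-4; √(3.17ν²L/(gD³h_f)) = 1.03×10^-4
Q = -0.965·0.002298·ln(2.641×10^-4) = 0.01827 m³/s
Check: V = 1.73 m/s, Re = 1.74×10^5, f = 0.01964, h_f = 49.0 m ≈ 48.7 m ✓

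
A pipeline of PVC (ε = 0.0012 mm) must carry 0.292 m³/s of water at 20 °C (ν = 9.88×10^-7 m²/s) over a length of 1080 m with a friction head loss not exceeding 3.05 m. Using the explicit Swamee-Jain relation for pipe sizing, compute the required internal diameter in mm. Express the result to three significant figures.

Swamee-Jain (Type III): D = 0.66·[ε^1.25·(LQ²/(gh_f))^4.75 + ν·Q^9.4·(L/(gh_f))^5.2]^0.04
LQ²/(gh_f) = 3.078; L/(gh_f) = 36.10
Term 1 = ε^1.25·(…)^4.75 = 8.28×10^-6; Term 2 = ν·Q^9.4·(…)^5.2 = 0.00117
D = 0.66·(8.28×10^-6 + 0.00117)^0.04 = 0.5040 m = 504 mm
Check: V = 1.46 m/s, Re = 7.47×10^5, f = 0.01225, h_f = 2.87 m ≈ 3.05 m ✓

D ≈ 504 mm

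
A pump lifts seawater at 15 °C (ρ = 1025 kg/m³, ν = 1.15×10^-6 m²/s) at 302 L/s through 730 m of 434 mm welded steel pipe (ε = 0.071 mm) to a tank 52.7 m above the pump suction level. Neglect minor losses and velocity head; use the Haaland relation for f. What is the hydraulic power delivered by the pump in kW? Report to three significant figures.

V = 4Q/(πD²) = 2.041 m/s; Re = 7.70×10^5; ε/D = 1.64×10^-4; f = 0.01442
h_f = f(L/D)V²/2g = 5.152 m
Total head H = z + h_f = 52.7 + 5.152 = 57.85 m
P_hyd = ρgQH = 1025·9.81·0.302·57.85 = 175.7 kW

P_hyd ≈ 176 kW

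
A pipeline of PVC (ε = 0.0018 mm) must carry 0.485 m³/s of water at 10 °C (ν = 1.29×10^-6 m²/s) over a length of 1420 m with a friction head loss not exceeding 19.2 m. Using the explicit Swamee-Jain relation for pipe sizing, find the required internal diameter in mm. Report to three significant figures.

Swamee-Jain (Type III): D = 0.66·[ε^1.25·(LQ²/(gh_f))^4.75 + ν·Q^9.4·(L/(gh_f))^5.2]^0.04
LQ²/(gh_f) = 1.773; L/(gh_f) = 7.539
Term 1 = ε^1.25·(…)^4.75 = 1.00×10^-6; Term 2 = ν·Q^9.4·(…)^5.2 = 5.23×10^-5
D = 0.66·(1.00×10^-6 + 5.23×10^-5)^0.04 = 0.4453 m = 445 mm
Check: V = 3.11 m/s, Re = 1.08×10^6, f = 0.01157, h_f = 18.2 m ≈ 19.2 m ✓

D ≈ 445 mm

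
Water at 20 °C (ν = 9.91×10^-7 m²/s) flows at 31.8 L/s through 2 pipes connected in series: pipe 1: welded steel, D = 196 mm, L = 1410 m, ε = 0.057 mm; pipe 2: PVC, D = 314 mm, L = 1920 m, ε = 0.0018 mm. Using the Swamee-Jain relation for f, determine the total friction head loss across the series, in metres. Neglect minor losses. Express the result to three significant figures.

Pipe 1: V = 1.054 m/s, Re = 2.08×10^5, ε/D = 2.91×10^-4, f = 0.01765, h_1 = f(L/D)V²/2g = 7.188 m
Pipe 2: V = 0.4107 m/s, Re = 1.30×10^5, ε/D = 5.73×10^-6, f = 0.01696, h_2 = f(L/D)V²/2g = 0.8914 m
Series → Q common, losses add: H = Σh = 8.080 m

H ≈ 8.08 m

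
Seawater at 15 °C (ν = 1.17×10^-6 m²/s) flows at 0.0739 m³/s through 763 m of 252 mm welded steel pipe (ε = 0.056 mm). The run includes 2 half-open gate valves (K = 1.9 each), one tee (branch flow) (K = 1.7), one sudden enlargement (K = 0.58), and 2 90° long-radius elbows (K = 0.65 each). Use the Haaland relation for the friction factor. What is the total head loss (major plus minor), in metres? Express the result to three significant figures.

H_L ≈ 6.29 m

V = 4Q/(πD²) = 1.482 m/s; V²/2g = 0.1119 m
Re = 3.19×10^5, ε/D = 2.22×10^-4 → f = 0.01613 (Haaland)
Major: h_f = f(L/D)·V²/2g = 0.01613·3028·0.1119 = 5.465 m
Minor: ΣK = 7.38; h_m = ΣK·V²/2g = 0.8258 m
Total H_L = 5.465 + 0.8258 = 6.291 m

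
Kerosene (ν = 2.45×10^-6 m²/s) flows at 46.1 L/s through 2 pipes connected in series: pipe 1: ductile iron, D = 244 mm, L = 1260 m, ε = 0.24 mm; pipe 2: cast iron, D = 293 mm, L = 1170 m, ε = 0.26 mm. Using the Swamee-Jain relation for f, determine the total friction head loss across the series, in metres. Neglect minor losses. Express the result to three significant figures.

Pipe 1: V = 0.9859 m/s, Re = 9.82×10^4, ε/D = 9.84×10^-4, f = 0.02232, h_1 = f(L/D)V²/2g = 5.711 m
Pipe 2: V = 0.6837 m/s, Re = 8.18×10^4, ε/D = 8.87×10^-4, f = 0.02241, h_2 = f(L/D)V²/2g = 2.133 m
Series → Q common, losses add: H = Σh = 7.844 m

H ≈ 7.84 m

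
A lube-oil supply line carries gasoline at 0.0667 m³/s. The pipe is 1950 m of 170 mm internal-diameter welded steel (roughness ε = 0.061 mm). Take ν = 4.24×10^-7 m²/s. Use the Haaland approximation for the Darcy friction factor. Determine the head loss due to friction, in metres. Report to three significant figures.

h_f ≈ 80.9 m

V = 4Q/(πD²) = 4·0.0667/(π·0.170²) = 2.939 m/s
Re = VD/ν = 2.939·0.170/4.24×10^-7 = 1.18×10^6 → turbulent
ε/D = 0.061/170 = 3.59×10^-4
Haaland: f = 0.01603
h_f = f(L/D)V²/(2g) = 0.01603·(1950/0.170)·2.939²/(2·9.81) = 80.93 m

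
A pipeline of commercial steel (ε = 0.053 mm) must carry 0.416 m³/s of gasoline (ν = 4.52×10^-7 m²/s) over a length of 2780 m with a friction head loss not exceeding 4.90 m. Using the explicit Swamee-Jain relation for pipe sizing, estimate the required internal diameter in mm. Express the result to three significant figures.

Swamee-Jain (Type III): D = 0.66·[ε^1.25·(LQ²/(gh_f))^4.75 + ν·Q^9.4·(L/(gh_f))^5.2]^0.04
LQ²/(gh_f) = 10.01; L/(gh_f) = 57.83
Term 1 = ε^1.25·(…)^4.75 = 0.255; Term 2 = ν·Q^9.4·(…)^5.2 = 0.173
D = 0.66·(0.255 + 0.173)^0.04 = 0.6380 m = 638 mm
Check: V = 1.30 m/s, Re = 1.84×10^6, f = 0.01264, h_f = 4.75 m ≈ 4.90 m ✓

D ≈ 638 mm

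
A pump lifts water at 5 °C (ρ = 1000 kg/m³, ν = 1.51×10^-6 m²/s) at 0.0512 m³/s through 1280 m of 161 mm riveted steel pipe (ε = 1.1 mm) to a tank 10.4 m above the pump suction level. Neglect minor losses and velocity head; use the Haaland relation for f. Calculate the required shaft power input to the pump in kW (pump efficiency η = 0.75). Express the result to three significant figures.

P_shaft ≈ 65.0 kW

V = 4Q/(πD²) = 2.515 m/s; Re = 2.68×10^5; ε/D = 0.00683; f = 0.03379
h_f = f(L/D)V²/2g = 86.59 m
Total head H = z + h_f = 10.4 + 86.59 = 96.99 m
P_hyd = ρgQH = 1000·9.81·0.0512·96.99 = 48.72 kW
P_shaft = P_hyd/η = 48.72/0.75 = 64.96 kW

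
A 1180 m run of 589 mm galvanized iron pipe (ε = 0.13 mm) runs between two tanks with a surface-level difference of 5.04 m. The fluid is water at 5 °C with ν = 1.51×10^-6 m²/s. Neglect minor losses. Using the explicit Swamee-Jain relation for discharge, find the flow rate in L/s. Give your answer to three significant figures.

Q ≈ 491 L/s

Swamee-Jain (Type II): Q = -0.965·√(gD⁵h_f/L)·ln[ε/(3.7D) + √(3.17ν²L/(gD³h_f))]
√(gD⁵h_f/L) = √(9.81·0.589⁵·5.04/1180) = 0.05450
ε/(3.7D) = 5.97×10^-5; √(3.17ν²L/(gD³h_f)) = 2.91×10^-5
Q = -0.965·0.05450·ln(8.871×10^-5) = 0.4907 m³/s
Check: V = 1.80 m/s, Re = 7.02×10^5, f = 0.01531, h_f = 5.07 m ≈ 5.04 m ✓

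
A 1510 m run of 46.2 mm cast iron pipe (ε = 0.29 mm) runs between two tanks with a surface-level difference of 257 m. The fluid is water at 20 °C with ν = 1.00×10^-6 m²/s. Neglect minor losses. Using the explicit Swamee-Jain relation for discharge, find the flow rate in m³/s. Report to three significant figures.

Q ≈ 0.00360 m³/s

Swamee-Jain (Type II): Q = -0.965·√(gD⁵h_f/L)·ln[ε/(3.7D) + √(3.17ν²L/(gD³h_f))]
√(gD⁵h_f/L) = √(9.81·0.0462⁵·257/1510) = 5.928×10^-4
ε/(3.7D) = 0.00170; √(3.17ν²L/(gD³h_f)) = 1.39×10^-4
Q = -0.965·5.928×10^-4·ln(0.001835) = 0.003604 m³/s
Check: V = 2.15 m/s, Re = 9.93×10^4, f = 0.03364, h_f = 259 m ≈ 257 m ✓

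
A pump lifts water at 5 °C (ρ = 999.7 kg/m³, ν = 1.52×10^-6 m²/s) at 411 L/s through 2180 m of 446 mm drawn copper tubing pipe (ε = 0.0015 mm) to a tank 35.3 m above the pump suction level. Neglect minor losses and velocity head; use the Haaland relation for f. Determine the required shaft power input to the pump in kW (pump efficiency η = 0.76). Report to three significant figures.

P_shaft ≈ 298 kW

V = 4Q/(πD²) = 2.631 m/s; Re = 7.72×10^5; ε/D = 3.36×10^-6; f = 0.01215
h_f = f(L/D)V²/2g = 20.96 m
Total head H = z + h_f = 35.3 + 20.96 = 56.26 m
P_hyd = ρgQH = 999.7·9.81·0.411·56.26 = 226.8 kW
P_shaft = P_hyd/η = 226.8/0.76 = 298.4 kW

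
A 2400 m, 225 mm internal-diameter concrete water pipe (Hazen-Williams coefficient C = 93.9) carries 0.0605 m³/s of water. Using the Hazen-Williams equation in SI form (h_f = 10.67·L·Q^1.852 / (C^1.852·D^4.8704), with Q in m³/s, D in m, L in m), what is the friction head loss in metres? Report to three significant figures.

h_f ≈ 45.1 m

h_f = 10.67·2400·0.0605^1.852 / (93.9^1.852·0.225^4.8704) = 45.08 m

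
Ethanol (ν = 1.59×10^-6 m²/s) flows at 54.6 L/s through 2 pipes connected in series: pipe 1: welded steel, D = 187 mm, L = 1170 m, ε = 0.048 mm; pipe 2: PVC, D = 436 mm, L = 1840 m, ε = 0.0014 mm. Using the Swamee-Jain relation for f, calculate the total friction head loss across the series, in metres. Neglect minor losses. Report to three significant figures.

Pipe 1: V = 1.988 m/s, Re = 2.34×10^5, ε/D = 2.57×10^-4, f = 0.01720, h_1 = f(L/D)V²/2g = 21.67 m
Pipe 2: V = 0.3657 m/s, Re = 1.00×10^5, ε/D = 3.21×10^-6, f = 0.01787, h_2 = f(L/D)V²/2g = 0.5141 m
Series → Q common, losses add: H = Σh = 22.19 m

H ≈ 22.2 m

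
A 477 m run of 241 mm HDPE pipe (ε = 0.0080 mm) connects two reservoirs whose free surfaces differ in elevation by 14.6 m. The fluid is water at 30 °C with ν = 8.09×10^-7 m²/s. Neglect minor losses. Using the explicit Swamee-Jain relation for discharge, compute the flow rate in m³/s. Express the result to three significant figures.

Q ≈ 0.156 m³/s

Swamee-Jain (Type II): Q = -0.965·√(gD⁵h_f/L)·ln[ε/(3.7D) + √(3.17ν²L/(gD³h_f))]
√(gD⁵h_f/L) = √(9.81·0.241⁵·14.6/477) = 0.01562
ε/(3.7D) = 8.97×10^-6; √(3.17ν²L/(gD³h_f)) = 2.22×10^-5
Q = -0.965·0.01562·ln(3.119×10^-5) = 0.1564 m³/s
Check: V = 3.43 m/s, Re = 1.02×10^6, f = 0.01233, h_f = 14.6 m ≈ 14.6 m ✓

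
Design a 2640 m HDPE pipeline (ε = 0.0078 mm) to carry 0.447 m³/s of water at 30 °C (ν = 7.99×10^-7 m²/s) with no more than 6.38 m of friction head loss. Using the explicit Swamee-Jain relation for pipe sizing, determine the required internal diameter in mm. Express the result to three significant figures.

Swamee-Jain (Type III): D = 0.66·[ε^1.25·(LQ²/(gh_f))^4.75 + ν·Q^9.4·(L/(gh_f))^5.2]^0.04
LQ²/(gh_f) = 8.428; L/(gh_f) = 42.18
Term 1 = ε^1.25·(…)^4.75 = 0.0103; Term 2 = ν·Q^9.4·(…)^5.2 = 0.116
D = 0.66·(0.0103 + 0.116)^0.04 = 0.6077 m = 608 mm
Check: V = 1.54 m/s, Re = 1.17×10^6, f = 0.01165, h_f = 6.13 m ≈ 6.38 m ✓

D ≈ 608 mm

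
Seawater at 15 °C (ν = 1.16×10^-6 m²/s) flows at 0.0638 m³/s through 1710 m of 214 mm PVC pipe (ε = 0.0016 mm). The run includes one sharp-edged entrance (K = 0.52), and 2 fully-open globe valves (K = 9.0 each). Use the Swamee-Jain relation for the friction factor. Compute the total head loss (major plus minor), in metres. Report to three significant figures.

H_L ≈ 21.2 m

V = 4Q/(πD²) = 1.774 m/s; V²/2g = 0.1604 m
Re = 3.27×10^5, ε/D = 7.48×10^-6 → f = 0.01424 (Swamee-Jain)
Major: h_f = f(L/D)·V²/2g = 0.01424·7991·0.1604 = 18.24 m
Minor: ΣK = 18.5; h_m = ΣK·V²/2g = 2.970 m
Total H_L = 18.24 + 2.970 = 21.21 m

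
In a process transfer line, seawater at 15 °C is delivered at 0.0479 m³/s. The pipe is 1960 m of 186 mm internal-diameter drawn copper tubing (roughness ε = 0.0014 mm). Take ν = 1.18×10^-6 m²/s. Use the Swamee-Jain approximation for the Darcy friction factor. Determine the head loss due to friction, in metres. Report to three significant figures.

h_f ≈ 24.5 m

V = 4Q/(πD²) = 4·0.0479/(π·0.186²) = 1.763 m/s
Re = VD/ν = 1.763·0.186/1.18×10^-6 = 2.78×10^5 → turbulent
ε/D = 0.0014/186 = 7.53×10^-6
Swamee-Jain: f = 0.01467
h_f = f(L/D)V²/(2g) = 0.01467·(1960/0.186)·1.763²/(2·9.81) = 24.48 m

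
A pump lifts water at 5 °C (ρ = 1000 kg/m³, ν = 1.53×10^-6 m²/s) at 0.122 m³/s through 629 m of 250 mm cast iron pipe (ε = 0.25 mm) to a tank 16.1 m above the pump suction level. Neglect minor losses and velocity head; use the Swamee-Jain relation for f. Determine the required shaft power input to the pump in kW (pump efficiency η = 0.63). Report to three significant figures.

P_shaft ≈ 61.4 kW

V = 4Q/(πD²) = 2.485 m/s; Re = 4.06×10^5; ε/D = 0.00100; f = 0.02050
h_f = f(L/D)V²/2g = 16.23 m
Total head H = z + h_f = 16.1 + 16.23 = 32.33 m
P_hyd = ρgQH = 1000·9.81·0.122·32.33 = 38.70 kW
P_shaft = P_hyd/η = 38.70/0.63 = 61.43 kW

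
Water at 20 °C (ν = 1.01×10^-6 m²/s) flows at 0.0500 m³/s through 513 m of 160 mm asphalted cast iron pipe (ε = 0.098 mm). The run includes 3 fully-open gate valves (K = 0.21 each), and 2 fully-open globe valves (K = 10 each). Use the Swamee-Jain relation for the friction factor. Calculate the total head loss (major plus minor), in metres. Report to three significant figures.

V = 4Q/(πD²) = 2.487 m/s; V²/2g = 0.3152 m
Re = 3.94×10^5, ε/D = 6.12×10^-4 → f = 0.01865 (Swamee-Jain)
Major: h_f = f(L/D)·V²/2g = 0.01865·3206·0.3152 = 18.85 m
Minor: ΣK = 20.6; h_m = ΣK·V²/2g = 6.503 m
Total H_L = 18.85 + 6.503 = 25.36 m

H_L ≈ 25.4 m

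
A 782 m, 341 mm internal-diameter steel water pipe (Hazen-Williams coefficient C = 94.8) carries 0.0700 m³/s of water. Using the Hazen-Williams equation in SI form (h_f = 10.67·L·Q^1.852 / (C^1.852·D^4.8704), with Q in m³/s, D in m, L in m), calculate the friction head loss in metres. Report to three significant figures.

h_f = 10.67·782·0.0700^1.852 / (94.8^1.852·0.341^4.8704) = 2.495 m

h_f ≈ 2.50 m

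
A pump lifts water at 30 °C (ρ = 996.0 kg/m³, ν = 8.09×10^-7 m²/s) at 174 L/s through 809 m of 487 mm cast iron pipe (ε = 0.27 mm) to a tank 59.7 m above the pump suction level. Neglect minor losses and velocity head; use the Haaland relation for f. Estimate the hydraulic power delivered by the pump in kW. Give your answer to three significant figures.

V = 4Q/(πD²) = 0.9341 m/s; Re = 5.62×10^5; ε/D = 5.54×10^-4; f = 0.01783
h_f = f(L/D)V²/2g = 1.317 m
Total head H = z + h_f = 59.7 + 1.317 = 61.02 m
P_hyd = ρgQH = 996.0·9.81·0.174·61.02 = 103.7 kW

P_hyd ≈ 104 kW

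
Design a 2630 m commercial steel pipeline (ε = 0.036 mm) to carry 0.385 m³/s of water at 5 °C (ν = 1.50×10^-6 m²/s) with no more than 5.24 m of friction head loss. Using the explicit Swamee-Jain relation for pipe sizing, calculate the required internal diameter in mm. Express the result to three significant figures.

D ≈ 617 mm

Swamee-Jain (Type III): D = 0.66·[ε^1.25·(LQ²/(gh_f))^4.75 + ν·Q^9.4·(L/(gh_f))^5.2]^0.04
LQ²/(gh_f) = 7.584; L/(gh_f) = 51.16
Term 1 = ε^1.25·(…)^4.75 = 0.0421; Term 2 = ν·Q^9.4·(…)^5.2 = 0.147
D = 0.66·(0.0421 + 0.147)^0.04 = 0.6174 m = 617 mm
Check: V = 1.29 m/s, Re = 5.29×10^5, f = 0.01384, h_f = 4.97 m ≈ 5.24 m ✓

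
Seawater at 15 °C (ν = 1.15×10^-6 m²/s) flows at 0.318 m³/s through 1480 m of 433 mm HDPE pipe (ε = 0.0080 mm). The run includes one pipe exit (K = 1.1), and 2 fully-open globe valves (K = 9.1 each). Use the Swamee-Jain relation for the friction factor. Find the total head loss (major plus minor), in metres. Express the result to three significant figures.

H_L ≈ 14.7 m

V = 4Q/(πD²) = 2.160 m/s; V²/2g = 0.2377 m
Re = 8.13×10^5, ε/D = 1.85×10^-5 → f = 0.01241 (Swamee-Jain)
Major: h_f = f(L/D)·V²/2g = 0.01241·3418·0.2377 = 10.08 m
Minor: ΣK = 19.3; h_m = ΣK·V²/2g = 4.588 m
Total H_L = 10.08 + 4.588 = 14.67 m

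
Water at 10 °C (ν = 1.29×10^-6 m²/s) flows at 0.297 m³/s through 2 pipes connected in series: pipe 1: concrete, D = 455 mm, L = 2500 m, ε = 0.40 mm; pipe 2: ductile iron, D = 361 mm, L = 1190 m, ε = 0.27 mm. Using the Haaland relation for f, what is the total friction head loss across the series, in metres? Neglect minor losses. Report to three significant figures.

H ≈ 44.8 m

Pipe 1: V = 1.827 m/s, Re = 6.44×10^5, ε/D = 8.79×10^-4, f = 0.01952, h_1 = f(L/D)V²/2g = 18.24 m
Pipe 2: V = 2.902 m/s, Re = 8.12×10^5, ε/D = 7.48×10^-4, f = 0.01876, h_2 = f(L/D)V²/2g = 26.53 m
Series → Q common, losses add: H = Σh = 44.77 m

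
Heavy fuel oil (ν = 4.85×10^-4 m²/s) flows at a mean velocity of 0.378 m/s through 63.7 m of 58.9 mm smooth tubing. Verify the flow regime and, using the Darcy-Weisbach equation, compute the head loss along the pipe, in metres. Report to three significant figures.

h_f ≈ 11.0 m

Re = VD/ν = 0.378·0.05890/4.85×10^-4 = 45.9 → laminar (Re < 2300)
f = 64/Re = 1.394
h_f = f(L/D)V²/(2g) = 1.394·(63.7/0.05890)·0.378²/(2·9.81) = 10.98 m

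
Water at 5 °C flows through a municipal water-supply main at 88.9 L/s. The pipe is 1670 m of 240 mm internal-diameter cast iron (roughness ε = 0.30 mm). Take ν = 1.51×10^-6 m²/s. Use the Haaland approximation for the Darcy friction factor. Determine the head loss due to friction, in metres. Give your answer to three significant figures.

V = 4Q/(πD²) = 4·0.0889/(π·0.240²) = 1.965 m/s
Re = VD/ν = 1.965·0.240/1.51×10^-6 = 3.12×10^5 → turbulent
ε/D = 0.30/240 = 0.00125
Haaland: f = 0.02149
h_f = f(L/D)V²/(2g) = 0.02149·(1670/0.240)·1.965²/(2·9.81) = 29.43 m

h_f ≈ 29.4 m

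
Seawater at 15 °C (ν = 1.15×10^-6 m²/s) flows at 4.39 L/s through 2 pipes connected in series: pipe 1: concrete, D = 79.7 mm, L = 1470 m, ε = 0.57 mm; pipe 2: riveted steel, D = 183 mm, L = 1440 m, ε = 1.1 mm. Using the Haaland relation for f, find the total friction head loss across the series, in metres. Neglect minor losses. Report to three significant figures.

Pipe 1: V = 0.8800 m/s, Re = 6.10×10^4, ε/D = 0.00715, f = 0.03512, h_1 = f(L/D)V²/2g = 25.56 m
Pipe 2: V = 0.1669 m/s, Re = 2.66×10^4, ε/D = 0.00601, f = 0.03489, h_2 = f(L/D)V²/2g = 0.3898 m
Series → Q common, losses add: H = Σh = 25.95 m

H ≈ 26.0 m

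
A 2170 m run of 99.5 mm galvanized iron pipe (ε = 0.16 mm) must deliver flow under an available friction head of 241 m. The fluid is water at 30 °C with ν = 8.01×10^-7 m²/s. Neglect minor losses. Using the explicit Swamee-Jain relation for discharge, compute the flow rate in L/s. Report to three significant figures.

Q ≈ 24.0 L/s

Swamee-Jain (Type II): Q = -0.965·√(gD⁵h_f/L)·ln[ε/(3.7D) + √(3.17ν²L/(gD³h_f))]
√(gD⁵h_f/L) = √(9.81·0.0995⁵·241/2170) = 0.003260
ε/(3.7D) = 4.35×10^-4; √(3.17ν²L/(gD³h_f)) = 4.35×10^-5
Q = -0.965·0.003260·ln(4.781×10^-4) = 0.02405 m³/s
Check: V = 3.09 m/s, Re = 3.84×10^5, f = 0.02280, h_f = 242 m ≈ 241 m ✓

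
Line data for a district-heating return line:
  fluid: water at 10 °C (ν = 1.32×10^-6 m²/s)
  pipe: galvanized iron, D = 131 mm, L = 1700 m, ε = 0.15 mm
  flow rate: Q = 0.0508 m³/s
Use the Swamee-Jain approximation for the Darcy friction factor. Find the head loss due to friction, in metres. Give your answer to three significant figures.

V = 4Q/(πD²) = 4·0.0508/(π·0.131²) = 3.769 m/s
Re = VD/ν = 3.769·0.131/1.32×10^-6 = 3.74×10^5 → turbulent
ε/D = 0.15/131 = 0.00115
Swamee-Jain: f = 0.02115
h_f = f(L/D)V²/(2g) = 0.02115·(1700/0.131)·3.769²/(2·9.81) = 198.7 m

h_f ≈ 199 m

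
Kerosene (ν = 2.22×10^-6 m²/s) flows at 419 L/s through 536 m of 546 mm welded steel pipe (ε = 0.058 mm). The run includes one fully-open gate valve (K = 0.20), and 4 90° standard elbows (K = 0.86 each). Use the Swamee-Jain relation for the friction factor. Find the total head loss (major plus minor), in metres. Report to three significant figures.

V = 4Q/(πD²) = 1.790 m/s; V²/2g = 0.1632 m
Re = 4.40×10^5, ε/D = 1.06×10^-4 → f = 0.01476 (Swamee-Jain)
Major: h_f = f(L/D)·V²/2g = 0.01476·981.7·0.1632 = 2.364 m
Minor: ΣK = 3.64; h_m = ΣK·V²/2g = 0.5941 m
Total H_L = 2.364 + 0.5941 = 2.958 m

H_L ≈ 2.96 m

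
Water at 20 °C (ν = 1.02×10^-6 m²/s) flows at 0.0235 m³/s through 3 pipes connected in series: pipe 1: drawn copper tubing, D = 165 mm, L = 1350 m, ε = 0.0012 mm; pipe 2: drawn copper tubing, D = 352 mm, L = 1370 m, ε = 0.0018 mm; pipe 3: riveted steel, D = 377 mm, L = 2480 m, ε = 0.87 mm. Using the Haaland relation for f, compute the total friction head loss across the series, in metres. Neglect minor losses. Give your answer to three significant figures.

H ≈ 8.61 m

Pipe 1: V = 1.099 m/s, Re = 1.78×10^5, ε/D = 7.27×10^-6, f = 0.01590, h_1 = f(L/D)V²/2g = 8.009 m
Pipe 2: V = 0.2415 m/s, Re = 8.33×10^4, ε/D = 5.11×10^-6, f = 0.01854, h_2 = f(L/D)V²/2g = 0.2144 m
Pipe 3: V = 0.2105 m/s, Re = 7.78×10^4, ε/D = 0.00231, f = 0.02613, h_3 = f(L/D)V²/2g = 0.3883 m
Series → Q common, losses add: H = Σh = 8.611 m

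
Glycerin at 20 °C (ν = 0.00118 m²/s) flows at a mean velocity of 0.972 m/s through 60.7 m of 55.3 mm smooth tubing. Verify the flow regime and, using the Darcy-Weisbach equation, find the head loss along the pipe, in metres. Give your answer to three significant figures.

h_f ≈ 74.3 m

Re = VD/ν = 0.972·0.05530/0.00118 = 45.6 → laminar (Re < 2300)
f = 64/Re = 1.405
h_f = f(L/D)V²/(2g) = 1.405·(60.7/0.05530)·0.972²/(2·9.81) = 74.26 m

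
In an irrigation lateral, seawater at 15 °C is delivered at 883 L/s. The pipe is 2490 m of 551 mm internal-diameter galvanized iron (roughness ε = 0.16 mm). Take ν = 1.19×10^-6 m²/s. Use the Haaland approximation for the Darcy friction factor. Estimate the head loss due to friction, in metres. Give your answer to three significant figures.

V = 4Q/(πD²) = 4·0.883/(π·0.551²) = 3.703 m/s
Re = VD/ν = 3.703·0.551/1.19×10^-6 = 1.71×10^6 → turbulent
ε/D = 0.16/551 = 2.90×10^-4
Haaland: f = 0.01526
h_f = f(L/D)V²/(2g) = 0.01526·(2490/0.551)·3.703²/(2·9.81) = 48.18 m

h_f ≈ 48.2 m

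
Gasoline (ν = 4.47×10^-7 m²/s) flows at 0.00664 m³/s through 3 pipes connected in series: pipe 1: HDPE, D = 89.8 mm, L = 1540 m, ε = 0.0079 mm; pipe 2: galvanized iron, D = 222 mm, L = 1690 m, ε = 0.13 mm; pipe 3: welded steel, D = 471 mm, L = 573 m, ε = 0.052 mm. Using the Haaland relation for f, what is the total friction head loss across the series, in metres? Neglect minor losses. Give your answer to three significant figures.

H ≈ 15.6 m

Pipe 1: V = 1.048 m/s, Re = 2.11×10^5, ε/D = 8.80×10^-5, f = 0.01597, h_1 = f(L/D)V²/2g = 15.34 m
Pipe 2: V = 0.1715 m/s, Re = 8.52×10^4, ε/D = 5.86×10^-4, f = 0.02083, h_2 = f(L/D)V²/2g = 0.2378 m
Pipe 3: V = 0.03811 m/s, Re = 4.02×10^4, ε/D = 1.10×10^-4, f = 0.02205, h_3 = f(L/D)V²/2g = 0.001985 m
Series → Q common, losses add: H = Σh = 15.58 m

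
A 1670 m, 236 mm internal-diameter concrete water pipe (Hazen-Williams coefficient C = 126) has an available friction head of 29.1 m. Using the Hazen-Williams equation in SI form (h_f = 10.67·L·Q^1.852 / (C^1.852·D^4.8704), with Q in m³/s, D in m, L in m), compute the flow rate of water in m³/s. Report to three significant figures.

Q ≈ 0.0884 m³/s

Rearranging: Q = [h_f·C^1.852·D^4.8704 / (10.67·L)]^(1/1.852)
Q = [29.1·126^1.852·0.236^4.8704 / (10.67·1670)]^0.540 = 0.08839 m³/s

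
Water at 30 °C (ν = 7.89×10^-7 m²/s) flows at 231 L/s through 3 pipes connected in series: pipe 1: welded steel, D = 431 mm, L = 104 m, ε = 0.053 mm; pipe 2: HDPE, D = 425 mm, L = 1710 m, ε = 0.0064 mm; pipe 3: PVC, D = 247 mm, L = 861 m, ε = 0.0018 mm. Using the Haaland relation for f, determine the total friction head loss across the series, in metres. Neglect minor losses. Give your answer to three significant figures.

Pipe 1: V = 1.583 m/s, Re = 8.65×10^5, ε/D = 1.23×10^-4, f = 0.01380, h_1 = f(L/D)V²/2g = 0.4255 m
Pipe 2: V = 1.628 m/s, Re = 8.77×10^5, ε/D = 1.51×10^-5, f = 0.01210, h_2 = f(L/D)V²/2g = 6.580 m
Pipe 3: V = 4.821 m/s, Re = 1.51×10^6, ε/D = 7.29×10^-6, f = 0.01100, h_3 = f(L/D)V²/2g = 45.41 m
Series → Q common, losses add: H = Σh = 52.41 m

H ≈ 52.4 m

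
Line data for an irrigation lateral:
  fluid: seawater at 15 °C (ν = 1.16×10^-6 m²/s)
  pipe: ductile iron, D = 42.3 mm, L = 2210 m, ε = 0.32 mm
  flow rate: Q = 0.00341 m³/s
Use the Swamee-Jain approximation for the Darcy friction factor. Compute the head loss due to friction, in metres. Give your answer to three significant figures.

V = 4Q/(πD²) = 4·0.00341/(π·0.0423²) = 2.427 m/s
Re = VD/ν = 2.427·0.0423/1.16×10^-6 = 8.85×10^4 → turbulent
ε/D = 0.32/42.3 = 0.00757
Swamee-Jain: f = 0.03564
h_f = f(L/D)V²/(2g) = 0.03564·(2210/0.0423)·2.427²/(2·9.81) = 558.9 m

h_f ≈ 559 m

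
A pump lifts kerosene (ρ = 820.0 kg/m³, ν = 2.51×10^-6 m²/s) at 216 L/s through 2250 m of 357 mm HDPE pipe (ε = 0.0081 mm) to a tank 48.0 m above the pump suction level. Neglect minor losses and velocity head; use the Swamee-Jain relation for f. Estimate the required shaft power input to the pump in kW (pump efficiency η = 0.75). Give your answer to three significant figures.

P_shaft ≈ 162 kW

V = 4Q/(πD²) = 2.158 m/s; Re = 3.07×10^5; ε/D = 2.27×10^-5; f = 0.01458
h_f = f(L/D)V²/2g = 21.81 m
Total head H = z + h_f = 48.0 + 21.81 = 69.81 m
P_hyd = ρgQH = 820.0·9.81·0.216·69.81 = 121.3 kW
P_shaft = P_hyd/η = 121.3/0.75 = 161.7 kW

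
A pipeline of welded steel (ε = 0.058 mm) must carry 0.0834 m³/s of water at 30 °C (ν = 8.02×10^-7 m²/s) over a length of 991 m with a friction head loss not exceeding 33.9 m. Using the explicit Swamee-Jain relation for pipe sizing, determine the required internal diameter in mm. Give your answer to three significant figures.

Swamee-Jain (Type III): D = 0.66·[ε^1.25·(LQ²/(gh_f))^4.75 + ν·Q^9.4·(L/(gh_f))^5.2]^0.04
LQ²/(gh_f) = 0.02073; L/(gh_f) = 2.980
Term 1 = ε^1.25·(…)^4.75 = 5.10×10^-14; Term 2 = ν·Q^9.4·(…)^5.2 = 1.69×10^-14
D = 0.66·(5.10×10^-14 + 1.69×10^-14)^0.04 = 0.1963 m = 196 mm
Check: V = 2.76 m/s, Re = 6.75×10^5, f = 0.01603, h_f = 31.4 m ≈ 33.9 m ✓

D ≈ 196 mm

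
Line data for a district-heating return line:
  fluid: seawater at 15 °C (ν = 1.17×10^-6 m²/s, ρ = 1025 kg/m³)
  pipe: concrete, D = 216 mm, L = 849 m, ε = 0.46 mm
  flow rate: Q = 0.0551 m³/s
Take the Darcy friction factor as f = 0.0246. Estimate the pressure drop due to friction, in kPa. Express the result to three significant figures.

V = 4Q/(πD²) = 4·0.0551/(π·0.216²) = 1.504 m/s
h_f = f(L/D)V²/(2g) = 0.02460·(849/0.216)·1.504²/(2·9.81) = 11.14 m
Δp = ρg·h_f = 1025·9.81·11.14 = 112.0 kPa

Δp ≈ 112 kPa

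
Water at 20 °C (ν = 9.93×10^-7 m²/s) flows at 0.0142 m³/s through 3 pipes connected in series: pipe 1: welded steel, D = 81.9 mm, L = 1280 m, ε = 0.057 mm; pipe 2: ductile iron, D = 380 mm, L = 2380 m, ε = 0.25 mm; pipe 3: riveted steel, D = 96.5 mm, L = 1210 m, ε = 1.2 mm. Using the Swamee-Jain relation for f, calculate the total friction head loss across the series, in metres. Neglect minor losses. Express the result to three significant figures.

Pipe 1: V = 2.695 m/s, Re = 2.22×10^5, ε/D = 6.96×10^-4, f = 0.01975, h_1 = f(L/D)V²/2g = 114.3 m
Pipe 2: V = 0.1252 m/s, Re = 4.79×10^4, ε/D = 6.58×10^-4, f = 0.02330, h_2 = f(L/D)V²/2g = 0.1166 m
Pipe 3: V = 1.942 m/s, Re = 1.89×10^5, ε/D = 0.0124, f = 0.04129, h_3 = f(L/D)V²/2g = 99.48 m
Series → Q common, losses add: H = Σh = 213.9 m

H ≈ 214 m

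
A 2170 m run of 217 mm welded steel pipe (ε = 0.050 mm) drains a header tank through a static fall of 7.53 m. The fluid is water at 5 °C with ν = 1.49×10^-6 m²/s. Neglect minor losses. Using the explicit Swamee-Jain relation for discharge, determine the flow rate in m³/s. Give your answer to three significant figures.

Q ≈ 0.0332 m³/s

Swamee-Jain (Type II): Q = -0.965·√(gD⁵h_f/L)·ln[ε/(3.7D) + √(3.17ν²L/(gD³h_f))]
√(gD⁵h_f/L) = √(9.81·0.217⁵·7.53/2170) = 0.004047
ε/(3.7D) = 6.23×10^-5; √(3.17ν²L/(gD³h_f)) = 1.42×10^-4
Q = -0.965·0.004047·ln(2.045×10^-4) = 0.03318 m³/s
Check: V = 0.897 m/s, Re = 1.31×10^5, f = 0.01838, h_f = 7.54 m ≈ 7.53 m ✓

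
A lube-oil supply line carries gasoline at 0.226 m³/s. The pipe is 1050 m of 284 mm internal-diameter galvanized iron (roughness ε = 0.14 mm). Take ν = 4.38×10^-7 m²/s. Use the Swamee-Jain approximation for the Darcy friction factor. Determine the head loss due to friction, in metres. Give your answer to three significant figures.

h_f ≈ 40.6 m

V = 4Q/(πD²) = 4·0.226/(π·0.284²) = 3.568 m/s
Re = VD/ν = 3.568·0.284/4.38×10^-7 = 2.31×10^6 → turbulent
ε/D = 0.14/284 = 4.93×10^-4
Swamee-Jain: f = 0.01694
h_f = f(L/D)V²/(2g) = 0.01694·(1050/0.284)·3.568²/(2·9.81) = 40.63 m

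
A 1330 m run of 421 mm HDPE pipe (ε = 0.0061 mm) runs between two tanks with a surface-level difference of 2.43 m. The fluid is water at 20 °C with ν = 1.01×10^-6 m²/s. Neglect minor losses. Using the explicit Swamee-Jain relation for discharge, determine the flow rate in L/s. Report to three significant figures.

Swamee-Jain (Type II): Q = -0.965·√(gD⁵h_f/L)·ln[ε/(3.7D) + √(3.17ν²L/(gD³h_f))]
√(gD⁵h_f/L) = √(9.81·0.421⁵·2.43/1330) = 0.01540
ε/(3.7D) = 3.92×10^-6; √(3.17ν²L/(gD³h_f)) = 4.92×10^-5
Q = -0.965·0.01540·ln(5.309×10^-5) = 0.1463 m³/s
Check: V = 1.05 m/s, Re = 4.38×10^5, f = 0.01362, h_f = 2.42 m ≈ 2.43 m ✓

Q ≈ 146 L/s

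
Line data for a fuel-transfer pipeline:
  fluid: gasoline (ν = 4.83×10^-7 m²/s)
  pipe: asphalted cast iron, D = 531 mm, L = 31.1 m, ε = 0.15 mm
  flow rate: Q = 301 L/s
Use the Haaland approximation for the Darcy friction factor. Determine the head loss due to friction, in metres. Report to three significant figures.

h_f ≈ 0.0840 m

V = 4Q/(πD²) = 4·0.301/(π·0.531²) = 1.359 m/s
Re = VD/ν = 1.359·0.531/4.83×10^-7 = 1.49×10^6 → turbulent
ε/D = 0.15/531 = 2.82×10^-4
Haaland: f = 0.01523
h_f = f(L/D)V²/(2g) = 0.01523·(31.1/0.531)·1.359²/(2·9.81) = 0.08401 m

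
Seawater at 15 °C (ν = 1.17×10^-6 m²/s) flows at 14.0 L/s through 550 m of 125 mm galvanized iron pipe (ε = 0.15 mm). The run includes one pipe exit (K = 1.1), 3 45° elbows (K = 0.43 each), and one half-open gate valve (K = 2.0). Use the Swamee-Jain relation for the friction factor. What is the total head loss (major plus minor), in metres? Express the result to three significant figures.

H_L ≈ 6.90 m

V = 4Q/(πD²) = 1.141 m/s; V²/2g = 0.06633 m
Re = 1.22×10^5, ε/D = 0.00120 → f = 0.02265 (Swamee-Jain)
Major: h_f = f(L/D)·V²/2g = 0.02265·4400·0.06633 = 6.611 m
Minor: ΣK = 4.39; h_m = ΣK·V²/2g = 0.2912 m
Total H_L = 6.611 + 0.2912 = 6.902 m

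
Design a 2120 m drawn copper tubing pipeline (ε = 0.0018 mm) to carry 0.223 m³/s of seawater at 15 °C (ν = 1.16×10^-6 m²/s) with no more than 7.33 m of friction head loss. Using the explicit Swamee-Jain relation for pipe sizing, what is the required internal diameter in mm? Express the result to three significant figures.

Swamee-Jain (Type III): D = 0.66·[ε^1.25·(LQ²/(gh_f))^4.75 + ν·Q^9.4·(L/(gh_f))^5.2]^0.04
LQ²/(gh_f) = 1.466; L/(gh_f) = 29.48
Term 1 = ε^1.25·(…)^4.75 = 4.06×10^-7; Term 2 = ν·Q^9.4·(…)^5.2 = 3.80×10^-5
D = 0.66·(4.06×10^-7 + 3.80×10^-5)^0.04 = 0.4395 m = 439 mm
Check: V = 1.47 m/s, Re = 5.57×10^5, f = 0.01291, h_f = 6.86 m ≈ 7.33 m ✓

D ≈ 439 mm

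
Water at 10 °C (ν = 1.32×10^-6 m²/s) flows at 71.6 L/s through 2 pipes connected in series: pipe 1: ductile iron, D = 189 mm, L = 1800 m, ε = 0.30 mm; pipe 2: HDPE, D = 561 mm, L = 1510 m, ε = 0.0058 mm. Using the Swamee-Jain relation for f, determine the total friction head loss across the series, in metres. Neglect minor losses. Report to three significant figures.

Pipe 1: V = 2.552 m/s, Re = 3.65×10^5, ε/D = 0.00159, f = 0.02277, h_1 = f(L/D)V²/2g = 71.98 m
Pipe 2: V = 0.2897 m/s, Re = 1.23×10^5, ε/D = 1.03×10^-5, f = 0.01718, h_2 = f(L/D)V²/2g = 0.1978 m
Series → Q common, losses add: H = Σh = 72.18 m

H ≈ 72.2 m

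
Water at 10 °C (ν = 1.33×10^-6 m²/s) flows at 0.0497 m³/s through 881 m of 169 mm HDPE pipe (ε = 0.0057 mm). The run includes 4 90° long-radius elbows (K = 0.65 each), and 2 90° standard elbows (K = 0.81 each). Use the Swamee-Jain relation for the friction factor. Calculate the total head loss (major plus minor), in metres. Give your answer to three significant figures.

V = 4Q/(πD²) = 2.216 m/s; V²/2g = 0.2502 m
Re = 2.82×10^5, ε/D = 3.37×10^-5 → f = 0.01492 (Swamee-Jain)
Major: h_f = f(L/D)·V²/2g = 0.01492·5213·0.2502 = 19.46 m
Minor: ΣK = 4.22; h_m = ΣK·V²/2g = 1.056 m
Total H_L = 19.46 + 1.056 = 20.51 m

H_L ≈ 20.5 m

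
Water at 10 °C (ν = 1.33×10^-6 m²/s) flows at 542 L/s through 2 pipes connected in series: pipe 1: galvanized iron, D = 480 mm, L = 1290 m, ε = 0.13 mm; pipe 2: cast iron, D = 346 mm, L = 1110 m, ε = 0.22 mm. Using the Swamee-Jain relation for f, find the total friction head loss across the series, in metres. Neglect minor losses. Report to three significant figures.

H ≈ 117 m

Pipe 1: V = 2.995 m/s, Re = 1.08×10^6, ε/D = 2.71×10^-4, f = 0.01543, h_1 = f(L/D)V²/2g = 18.97 m
Pipe 2: V = 5.764 m/s, Re = 1.50×10^6, ε/D = 6.36×10^-4, f = 0.01800, h_2 = f(L/D)V²/2g = 97.81 m
Series → Q common, losses add: H = Σh = 116.8 m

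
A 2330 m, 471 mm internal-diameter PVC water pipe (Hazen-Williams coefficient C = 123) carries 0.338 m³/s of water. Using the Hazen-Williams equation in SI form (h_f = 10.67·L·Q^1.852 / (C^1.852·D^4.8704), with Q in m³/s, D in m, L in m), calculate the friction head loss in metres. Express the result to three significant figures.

h_f ≈ 17.6 m

h_f = 10.67·2330·0.338^1.852 / (123^1.852·0.471^4.8704) = 17.58 m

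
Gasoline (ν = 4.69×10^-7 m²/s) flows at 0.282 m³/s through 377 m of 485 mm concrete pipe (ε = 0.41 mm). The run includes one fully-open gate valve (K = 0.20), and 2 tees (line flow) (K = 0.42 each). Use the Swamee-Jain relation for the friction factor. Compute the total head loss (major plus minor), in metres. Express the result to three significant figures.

H_L ≈ 1.89 m

V = 4Q/(πD²) = 1.526 m/s; V²/2g = 0.1188 m
Re = 1.58×10^6, ε/D = 8.45×10^-4 → f = 0.01915 (Swamee-Jain)
Major: h_f = f(L/D)·V²/2g = 0.01915·777.3·0.1188 = 1.768 m
Minor: ΣK = 1.04; h_m = ΣK·V²/2g = 0.1235 m
Total H_L = 1.768 + 0.1235 = 1.891 m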